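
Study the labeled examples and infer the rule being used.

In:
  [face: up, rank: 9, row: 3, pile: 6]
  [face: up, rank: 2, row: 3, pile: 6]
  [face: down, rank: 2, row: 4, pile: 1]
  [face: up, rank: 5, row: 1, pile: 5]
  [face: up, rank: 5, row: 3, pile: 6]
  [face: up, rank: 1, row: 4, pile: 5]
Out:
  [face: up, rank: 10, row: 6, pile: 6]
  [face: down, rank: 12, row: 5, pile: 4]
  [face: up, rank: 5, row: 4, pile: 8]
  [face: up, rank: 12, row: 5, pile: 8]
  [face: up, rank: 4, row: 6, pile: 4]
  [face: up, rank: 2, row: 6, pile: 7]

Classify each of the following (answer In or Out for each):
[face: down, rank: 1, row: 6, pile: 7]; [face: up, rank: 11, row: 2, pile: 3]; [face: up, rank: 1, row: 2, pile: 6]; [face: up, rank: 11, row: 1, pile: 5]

Rule: pile ≤ 6 AND row ≤ 4. This holds for each 'In' example and fails for each 'Out' one.
[face: down, rank: 1, row: 6, pile: 7] — pile = 7, row = 6, hence Out.
[face: up, rank: 11, row: 2, pile: 3] — pile = 3, row = 2, hence In.
[face: up, rank: 1, row: 2, pile: 6] — pile = 6, row = 2, hence In.
[face: up, rank: 11, row: 1, pile: 5] — pile = 5, row = 1, hence In.

Out, In, In, In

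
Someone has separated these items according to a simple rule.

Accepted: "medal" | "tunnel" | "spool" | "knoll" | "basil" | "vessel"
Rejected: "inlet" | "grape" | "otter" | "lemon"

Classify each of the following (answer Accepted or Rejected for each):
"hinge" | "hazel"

Checking candidate rules against both groups, what survives is: ends with 'l'.
"hinge": ends with 'e', doesn't match → Rejected.
"hazel": ends with 'l', has this property → Accepted.

Rejected, Accepted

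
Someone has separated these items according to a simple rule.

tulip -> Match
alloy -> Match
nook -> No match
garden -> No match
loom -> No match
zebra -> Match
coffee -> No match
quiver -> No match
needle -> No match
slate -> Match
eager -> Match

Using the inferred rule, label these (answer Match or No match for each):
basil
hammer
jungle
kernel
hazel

Match, No match, No match, No match, Match

All 'Match' examples share one property — odd length — and every 'No match' example lacks it.
basil: Match (length 5). hammer: No match (length 6). jungle: No match (length 6). kernel: No match (length 6). hazel: Match (length 5).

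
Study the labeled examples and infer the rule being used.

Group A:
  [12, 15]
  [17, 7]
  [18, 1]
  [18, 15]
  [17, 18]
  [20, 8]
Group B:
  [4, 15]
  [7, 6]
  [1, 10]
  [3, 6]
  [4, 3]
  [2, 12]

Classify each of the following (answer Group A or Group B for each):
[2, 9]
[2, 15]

Group B, Group B

'Group A' ⟺ first ≥ 8.
[2, 9]: first 2, does not satisfy this → Group B.
[2, 15]: first 2, does not satisfy this → Group B.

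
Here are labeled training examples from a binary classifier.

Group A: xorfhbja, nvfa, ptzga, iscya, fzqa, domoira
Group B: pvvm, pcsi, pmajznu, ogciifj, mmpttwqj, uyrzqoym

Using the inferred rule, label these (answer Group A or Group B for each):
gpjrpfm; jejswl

Group B, Group B

'Group A' ⟺ ends with 'a'.
gpjrpfm — ends with 'm', hence Group B.
jejswl — ends with 'l', hence Group B.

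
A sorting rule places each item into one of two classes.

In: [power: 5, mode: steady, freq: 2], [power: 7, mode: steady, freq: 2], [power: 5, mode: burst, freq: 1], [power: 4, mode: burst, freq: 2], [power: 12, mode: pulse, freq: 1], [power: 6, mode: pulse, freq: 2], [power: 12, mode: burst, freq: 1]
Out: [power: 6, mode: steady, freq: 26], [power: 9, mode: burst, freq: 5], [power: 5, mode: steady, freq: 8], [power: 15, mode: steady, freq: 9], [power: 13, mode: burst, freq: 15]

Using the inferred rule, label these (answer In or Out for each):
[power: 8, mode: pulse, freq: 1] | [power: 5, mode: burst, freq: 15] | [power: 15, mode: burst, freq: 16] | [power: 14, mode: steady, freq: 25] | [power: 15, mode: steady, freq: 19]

The pattern is that an item is 'In' exactly when: freq ≤ 2.
[power: 8, mode: pulse, freq: 1] → freq = 1 → In. [power: 5, mode: burst, freq: 15] → freq = 15 → Out. [power: 15, mode: burst, freq: 16] → freq = 16 → Out. [power: 14, mode: steady, freq: 25] → freq = 25 → Out. [power: 15, mode: steady, freq: 19] → freq = 19 → Out.

In, Out, Out, Out, Out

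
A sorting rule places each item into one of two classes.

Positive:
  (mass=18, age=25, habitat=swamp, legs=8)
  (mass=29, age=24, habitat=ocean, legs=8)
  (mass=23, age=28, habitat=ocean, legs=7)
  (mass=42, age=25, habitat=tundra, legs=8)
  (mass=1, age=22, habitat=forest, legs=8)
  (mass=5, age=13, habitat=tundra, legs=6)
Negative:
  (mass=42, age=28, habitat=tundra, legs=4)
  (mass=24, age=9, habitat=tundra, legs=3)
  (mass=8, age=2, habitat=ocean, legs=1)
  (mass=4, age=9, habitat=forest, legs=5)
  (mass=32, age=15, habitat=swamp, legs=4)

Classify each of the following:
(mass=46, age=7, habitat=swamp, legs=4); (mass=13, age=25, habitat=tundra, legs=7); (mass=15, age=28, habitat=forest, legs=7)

Negative, Positive, Positive

The pattern is that an item is 'Positive' exactly when: legs ≥ 6.
(mass=46, age=7, habitat=swamp, legs=4): Negative (legs = 4). (mass=13, age=25, habitat=tundra, legs=7): Positive (legs = 7). (mass=15, age=28, habitat=forest, legs=7): Positive (legs = 7).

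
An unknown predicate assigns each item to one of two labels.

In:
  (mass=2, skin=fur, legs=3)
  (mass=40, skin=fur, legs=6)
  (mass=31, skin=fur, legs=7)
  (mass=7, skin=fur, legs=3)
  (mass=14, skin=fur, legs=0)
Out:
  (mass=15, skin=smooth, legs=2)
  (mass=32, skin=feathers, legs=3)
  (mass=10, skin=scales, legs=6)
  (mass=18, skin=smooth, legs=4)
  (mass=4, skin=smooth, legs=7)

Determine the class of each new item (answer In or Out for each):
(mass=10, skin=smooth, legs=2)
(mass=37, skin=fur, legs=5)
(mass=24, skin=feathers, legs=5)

Out, In, Out

Comparing the two groups points to one rule — skin is fur.
(mass=10, skin=smooth, legs=2) — skin is smooth, hence Out.
(mass=37, skin=fur, legs=5) — skin is fur, hence In.
(mass=24, skin=feathers, legs=5) — skin is feathers, hence Out.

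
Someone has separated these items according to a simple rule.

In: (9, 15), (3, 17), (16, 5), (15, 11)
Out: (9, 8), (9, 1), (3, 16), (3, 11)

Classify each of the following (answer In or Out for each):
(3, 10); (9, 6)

Out, Out

All 'In' examples share one property — sum ≥ 20 — and every 'Out' example lacks it.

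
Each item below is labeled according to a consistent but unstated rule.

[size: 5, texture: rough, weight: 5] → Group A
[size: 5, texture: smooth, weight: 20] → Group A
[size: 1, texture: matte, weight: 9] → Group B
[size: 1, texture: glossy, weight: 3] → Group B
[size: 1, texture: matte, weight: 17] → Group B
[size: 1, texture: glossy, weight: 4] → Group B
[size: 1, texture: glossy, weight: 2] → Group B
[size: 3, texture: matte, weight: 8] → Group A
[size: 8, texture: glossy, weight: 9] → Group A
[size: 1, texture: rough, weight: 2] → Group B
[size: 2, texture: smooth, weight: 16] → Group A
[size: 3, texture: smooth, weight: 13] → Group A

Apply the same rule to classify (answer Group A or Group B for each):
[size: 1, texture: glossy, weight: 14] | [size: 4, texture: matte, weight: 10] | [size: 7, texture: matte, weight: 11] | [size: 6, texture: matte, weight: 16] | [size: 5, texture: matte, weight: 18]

Group B, Group A, Group A, Group A, Group A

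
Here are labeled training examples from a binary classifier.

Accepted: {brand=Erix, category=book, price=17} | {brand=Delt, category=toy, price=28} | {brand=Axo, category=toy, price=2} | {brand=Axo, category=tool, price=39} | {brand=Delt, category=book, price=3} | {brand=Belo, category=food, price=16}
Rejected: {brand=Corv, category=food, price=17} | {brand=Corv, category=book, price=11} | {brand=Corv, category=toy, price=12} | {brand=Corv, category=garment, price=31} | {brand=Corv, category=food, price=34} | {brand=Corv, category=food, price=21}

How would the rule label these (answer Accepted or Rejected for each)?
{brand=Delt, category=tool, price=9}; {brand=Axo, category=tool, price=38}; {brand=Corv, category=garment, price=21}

Looking at the examples, the only property every 'Accepted' case has and every 'Rejected' case lacks is: brand is not Corv.
Accepted: {brand=Delt, category=tool, price=9}, since brand is Delt.
Accepted: {brand=Axo, category=tool, price=38}, since brand is Axo.
Rejected: {brand=Corv, category=garment, price=21}, since brand is Corv.

Accepted, Accepted, Rejected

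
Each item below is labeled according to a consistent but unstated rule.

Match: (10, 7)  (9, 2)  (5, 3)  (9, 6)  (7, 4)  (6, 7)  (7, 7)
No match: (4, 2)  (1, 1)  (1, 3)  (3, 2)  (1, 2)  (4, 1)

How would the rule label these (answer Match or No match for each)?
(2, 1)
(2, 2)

The simplest hypothesis consistent with all the labels is: sum ≥ 8.
(2, 1) → 2+1 = 3 → No match.
(2, 2) → 2+2 = 4 → No match.

No match, No match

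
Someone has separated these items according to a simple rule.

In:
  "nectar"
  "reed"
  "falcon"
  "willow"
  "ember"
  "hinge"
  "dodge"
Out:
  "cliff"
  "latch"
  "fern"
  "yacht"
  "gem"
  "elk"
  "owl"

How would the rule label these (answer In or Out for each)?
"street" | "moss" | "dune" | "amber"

In, Out, In, In

'In' ⟺ has ≥ 2 vowels.
In: "street", since 2 vowels.
Out: "moss", since 1 vowel.
In: "dune", since 2 vowels.
In: "amber", since 2 vowels.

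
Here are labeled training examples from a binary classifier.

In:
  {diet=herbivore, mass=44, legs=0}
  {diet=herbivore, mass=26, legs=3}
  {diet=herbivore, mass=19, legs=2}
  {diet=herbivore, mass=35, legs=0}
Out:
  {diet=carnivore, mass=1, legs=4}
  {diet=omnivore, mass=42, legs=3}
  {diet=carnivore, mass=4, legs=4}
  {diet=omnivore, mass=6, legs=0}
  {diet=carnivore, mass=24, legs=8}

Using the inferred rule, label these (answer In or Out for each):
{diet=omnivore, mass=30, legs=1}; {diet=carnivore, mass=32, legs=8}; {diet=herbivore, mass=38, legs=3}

Out, Out, In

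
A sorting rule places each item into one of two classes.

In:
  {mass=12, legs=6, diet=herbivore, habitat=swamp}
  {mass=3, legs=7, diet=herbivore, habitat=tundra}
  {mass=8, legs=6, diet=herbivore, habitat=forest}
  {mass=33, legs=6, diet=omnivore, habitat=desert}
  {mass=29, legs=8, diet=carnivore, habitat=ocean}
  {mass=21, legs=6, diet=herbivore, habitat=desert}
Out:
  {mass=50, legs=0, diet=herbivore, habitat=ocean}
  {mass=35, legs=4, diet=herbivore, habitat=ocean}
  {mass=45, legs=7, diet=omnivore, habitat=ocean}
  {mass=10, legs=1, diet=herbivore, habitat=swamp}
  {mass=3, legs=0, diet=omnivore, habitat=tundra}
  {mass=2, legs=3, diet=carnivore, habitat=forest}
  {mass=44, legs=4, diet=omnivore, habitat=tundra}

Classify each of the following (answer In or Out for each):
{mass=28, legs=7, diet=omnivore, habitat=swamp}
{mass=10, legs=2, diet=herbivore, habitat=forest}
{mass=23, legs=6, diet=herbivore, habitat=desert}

In, Out, In

Rule: mass ≤ 33 AND legs ≥ 4. This holds for each 'In' example and fails for each 'Out' one.
In: {mass=28, legs=7, diet=omnivore, habitat=swamp}, since mass = 28, legs = 7.
Out: {mass=10, legs=2, diet=herbivore, habitat=forest}, since mass = 10, legs = 2.
In: {mass=23, legs=6, diet=herbivore, habitat=desert}, since mass = 23, legs = 6.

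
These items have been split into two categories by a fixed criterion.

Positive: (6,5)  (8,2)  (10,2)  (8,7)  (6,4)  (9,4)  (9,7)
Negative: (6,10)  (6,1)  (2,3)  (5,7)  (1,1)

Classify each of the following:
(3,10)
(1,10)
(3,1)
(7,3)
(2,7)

Negative, Negative, Negative, Positive, Negative

Rule: first > second AND sum ≥ 10. This holds for each 'Positive' example and fails for each 'Negative' one.
(3,10): 3 < 10, 3+10 = 13 — does not satisfy this, so Negative. (1,10): 1 < 10, 1+10 = 11 — does not satisfy this, so Negative. (3,1): 3 > 1, 3+1 = 4 — does not satisfy this, so Negative. (7,3): 7 > 3, 7+3 = 10 — meets the rule, so Positive. (2,7): 2 < 7, 2+7 = 9 — does not satisfy this, so Negative.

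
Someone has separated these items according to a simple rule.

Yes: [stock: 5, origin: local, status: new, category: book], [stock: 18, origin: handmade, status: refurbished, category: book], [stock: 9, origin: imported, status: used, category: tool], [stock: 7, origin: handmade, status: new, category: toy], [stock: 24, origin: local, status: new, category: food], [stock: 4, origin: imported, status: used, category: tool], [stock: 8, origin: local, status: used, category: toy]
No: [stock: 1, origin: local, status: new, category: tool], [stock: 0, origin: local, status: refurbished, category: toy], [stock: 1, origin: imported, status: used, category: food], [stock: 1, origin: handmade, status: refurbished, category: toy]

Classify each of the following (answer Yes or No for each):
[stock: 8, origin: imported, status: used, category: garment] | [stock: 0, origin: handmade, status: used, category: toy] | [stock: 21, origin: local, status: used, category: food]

Yes, No, Yes

'Yes' ⟺ stock ≥ 4.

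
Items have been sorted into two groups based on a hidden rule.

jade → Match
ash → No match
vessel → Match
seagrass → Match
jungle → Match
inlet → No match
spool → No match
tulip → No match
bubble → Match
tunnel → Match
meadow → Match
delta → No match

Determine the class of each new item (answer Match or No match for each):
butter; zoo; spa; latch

Match, No match, No match, No match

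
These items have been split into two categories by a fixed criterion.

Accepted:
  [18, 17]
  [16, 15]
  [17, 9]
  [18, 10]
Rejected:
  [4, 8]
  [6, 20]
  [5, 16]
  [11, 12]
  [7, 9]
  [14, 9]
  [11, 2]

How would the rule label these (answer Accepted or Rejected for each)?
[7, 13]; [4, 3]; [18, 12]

The classifier is using: first ≥ 15.
[7, 13]: first 7, doesn't qualify → Rejected. [4, 3]: first 4, doesn't qualify → Rejected. [18, 12]: first 18, has this property → Accepted.

Rejected, Rejected, Accepted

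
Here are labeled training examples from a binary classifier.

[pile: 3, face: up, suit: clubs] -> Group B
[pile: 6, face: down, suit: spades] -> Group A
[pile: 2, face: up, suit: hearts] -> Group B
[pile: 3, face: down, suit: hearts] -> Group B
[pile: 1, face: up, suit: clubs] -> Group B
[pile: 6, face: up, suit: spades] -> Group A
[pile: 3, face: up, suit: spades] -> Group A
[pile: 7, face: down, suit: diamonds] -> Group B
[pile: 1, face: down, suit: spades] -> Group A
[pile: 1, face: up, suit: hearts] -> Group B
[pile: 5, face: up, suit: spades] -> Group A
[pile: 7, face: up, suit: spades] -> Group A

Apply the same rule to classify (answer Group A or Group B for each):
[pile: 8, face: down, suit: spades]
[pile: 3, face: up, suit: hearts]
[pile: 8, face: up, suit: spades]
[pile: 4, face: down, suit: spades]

Group A, Group B, Group A, Group A

Every 'Group A' example satisfies: suit is spades. None of the 'Group B' examples do.
[pile: 8, face: down, suit: spades] — suit is spades, hence Group A.
[pile: 3, face: up, suit: hearts] — suit is hearts, hence Group B.
[pile: 8, face: up, suit: spades] — suit is spades, hence Group A.
[pile: 4, face: down, suit: spades] — suit is spades, hence Group A.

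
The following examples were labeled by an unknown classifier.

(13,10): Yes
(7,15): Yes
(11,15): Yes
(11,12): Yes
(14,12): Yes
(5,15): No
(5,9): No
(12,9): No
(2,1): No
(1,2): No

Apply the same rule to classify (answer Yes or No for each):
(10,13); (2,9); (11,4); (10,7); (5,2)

The simplest hypothesis consistent with all the labels is: sum ≥ 22.

Yes, No, No, No, No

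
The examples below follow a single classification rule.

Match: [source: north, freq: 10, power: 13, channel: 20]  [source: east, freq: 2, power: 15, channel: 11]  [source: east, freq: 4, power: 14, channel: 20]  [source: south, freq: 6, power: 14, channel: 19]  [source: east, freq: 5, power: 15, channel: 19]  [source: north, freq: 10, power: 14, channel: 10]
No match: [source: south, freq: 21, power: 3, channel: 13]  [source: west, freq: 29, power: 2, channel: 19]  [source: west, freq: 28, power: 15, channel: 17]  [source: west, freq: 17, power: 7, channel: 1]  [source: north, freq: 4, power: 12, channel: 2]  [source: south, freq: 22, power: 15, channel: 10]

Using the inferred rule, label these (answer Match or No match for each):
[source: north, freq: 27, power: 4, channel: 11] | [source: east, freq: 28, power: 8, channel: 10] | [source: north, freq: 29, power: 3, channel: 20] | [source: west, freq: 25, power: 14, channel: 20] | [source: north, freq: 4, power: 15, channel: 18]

No match, No match, No match, No match, Match

The rule appears to be: freq ≤ 10 AND power ≥ 13.
[source: north, freq: 27, power: 4, channel: 11]: No match (freq = 27, power = 4). [source: east, freq: 28, power: 8, channel: 10]: No match (freq = 28, power = 8). [source: north, freq: 29, power: 3, channel: 20]: No match (freq = 29, power = 3). [source: west, freq: 25, power: 14, channel: 20]: No match (freq = 25, power = 14). [source: north, freq: 4, power: 15, channel: 18]: Match (freq = 4, power = 15).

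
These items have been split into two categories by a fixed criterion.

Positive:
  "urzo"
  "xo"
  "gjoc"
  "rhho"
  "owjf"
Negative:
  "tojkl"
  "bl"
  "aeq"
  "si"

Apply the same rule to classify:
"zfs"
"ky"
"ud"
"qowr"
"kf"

Negative, Negative, Negative, Positive, Negative

All 'Positive' examples share one property — even length AND contains 'o' — and every 'Negative' example lacks it.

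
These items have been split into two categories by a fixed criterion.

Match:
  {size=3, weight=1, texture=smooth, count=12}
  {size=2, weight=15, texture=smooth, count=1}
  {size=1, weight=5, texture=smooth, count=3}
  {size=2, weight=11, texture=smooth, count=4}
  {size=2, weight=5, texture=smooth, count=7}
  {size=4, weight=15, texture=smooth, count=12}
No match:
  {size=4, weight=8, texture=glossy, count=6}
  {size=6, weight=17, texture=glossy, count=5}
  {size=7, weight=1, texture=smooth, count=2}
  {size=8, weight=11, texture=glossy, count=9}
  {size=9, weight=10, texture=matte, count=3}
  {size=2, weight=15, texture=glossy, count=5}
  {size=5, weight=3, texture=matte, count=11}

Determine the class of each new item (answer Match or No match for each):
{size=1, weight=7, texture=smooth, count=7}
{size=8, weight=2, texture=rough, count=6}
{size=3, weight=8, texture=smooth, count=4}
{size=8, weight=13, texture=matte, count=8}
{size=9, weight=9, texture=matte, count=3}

Match, No match, Match, No match, No match

All 'Match' examples share one property — texture is smooth AND size ≤ 4 — and every 'No match' example lacks it.
{size=1, weight=7, texture=smooth, count=7} → texture is smooth, size = 1 → Match. {size=8, weight=2, texture=rough, count=6} → texture is rough, size = 8 → No match. {size=3, weight=8, texture=smooth, count=4} → texture is smooth, size = 3 → Match. {size=8, weight=13, texture=matte, count=8} → texture is matte, size = 8 → No match. {size=9, weight=9, texture=matte, count=3} → texture is matte, size = 9 → No match.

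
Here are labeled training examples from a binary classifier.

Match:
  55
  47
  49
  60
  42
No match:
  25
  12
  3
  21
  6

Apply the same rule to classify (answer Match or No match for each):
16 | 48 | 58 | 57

All 'Match' examples share one property — at least 42 — and every 'No match' example lacks it.
16 — 16 < 42, hence No match. 48 — 48 ≥ 42, hence Match. 58 — 58 ≥ 42, hence Match. 57 — 57 ≥ 42, hence Match.

No match, Match, Match, Match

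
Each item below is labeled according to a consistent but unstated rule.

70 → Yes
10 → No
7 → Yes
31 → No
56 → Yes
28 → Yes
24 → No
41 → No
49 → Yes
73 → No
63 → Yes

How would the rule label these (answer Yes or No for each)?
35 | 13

Checking candidate rules against both groups, what survives is: multiple of 7.
35: Yes (35 = 7·5).
13: No (13 = 7·1 + 6).

Yes, No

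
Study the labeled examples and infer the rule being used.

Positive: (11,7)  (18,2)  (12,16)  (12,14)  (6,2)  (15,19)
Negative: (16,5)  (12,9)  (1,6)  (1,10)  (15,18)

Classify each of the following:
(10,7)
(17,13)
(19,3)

Negative, Positive, Positive

The rule appears to be: sum is even.
(10,7): 10+7 = 17, doesn't match → Negative. (17,13): 17+13 = 30, meets the rule → Positive. (19,3): 19+3 = 22, meets the rule → Positive.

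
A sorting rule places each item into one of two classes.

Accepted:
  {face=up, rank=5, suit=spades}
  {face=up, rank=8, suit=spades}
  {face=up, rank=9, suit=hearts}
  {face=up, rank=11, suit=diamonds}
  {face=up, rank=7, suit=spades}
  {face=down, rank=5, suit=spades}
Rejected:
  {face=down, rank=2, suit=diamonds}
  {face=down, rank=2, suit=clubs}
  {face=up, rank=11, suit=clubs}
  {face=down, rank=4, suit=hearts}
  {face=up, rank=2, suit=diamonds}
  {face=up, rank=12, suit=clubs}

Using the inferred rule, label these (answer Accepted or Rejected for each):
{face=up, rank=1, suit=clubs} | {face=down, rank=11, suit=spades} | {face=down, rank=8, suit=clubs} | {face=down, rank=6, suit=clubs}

Rejected, Accepted, Rejected, Rejected

The distinguishing property — suit is not clubs AND rank ≥ 5 — holds for all the 'Accepted' cases and none of the 'Rejected' cases.
Rejected: {face=up, rank=1, suit=clubs}, since suit is clubs, rank = 1.
Accepted: {face=down, rank=11, suit=spades}, since suit is spades, rank = 11.
Rejected: {face=down, rank=8, suit=clubs}, since suit is clubs, rank = 8.
Rejected: {face=down, rank=6, suit=clubs}, since suit is clubs, rank = 6.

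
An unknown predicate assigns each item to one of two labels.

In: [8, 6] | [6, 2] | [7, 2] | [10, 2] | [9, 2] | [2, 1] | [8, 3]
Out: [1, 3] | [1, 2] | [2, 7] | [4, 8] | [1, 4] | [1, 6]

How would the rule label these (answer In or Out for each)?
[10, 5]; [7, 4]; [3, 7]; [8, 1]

In, In, Out, In

The common property of the 'In' items is: first > second. No 'Out' item has it.
[10, 5] → 10 > 5 → In.
[7, 4] → 7 > 4 → In.
[3, 7] → 3 < 7 → Out.
[8, 1] → 8 > 1 → In.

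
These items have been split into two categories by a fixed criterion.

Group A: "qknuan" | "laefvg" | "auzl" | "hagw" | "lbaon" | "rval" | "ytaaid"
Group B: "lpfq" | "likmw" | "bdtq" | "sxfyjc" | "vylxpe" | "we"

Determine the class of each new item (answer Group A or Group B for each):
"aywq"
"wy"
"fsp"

The classifier is using: contains 'a'.

Group A, Group B, Group B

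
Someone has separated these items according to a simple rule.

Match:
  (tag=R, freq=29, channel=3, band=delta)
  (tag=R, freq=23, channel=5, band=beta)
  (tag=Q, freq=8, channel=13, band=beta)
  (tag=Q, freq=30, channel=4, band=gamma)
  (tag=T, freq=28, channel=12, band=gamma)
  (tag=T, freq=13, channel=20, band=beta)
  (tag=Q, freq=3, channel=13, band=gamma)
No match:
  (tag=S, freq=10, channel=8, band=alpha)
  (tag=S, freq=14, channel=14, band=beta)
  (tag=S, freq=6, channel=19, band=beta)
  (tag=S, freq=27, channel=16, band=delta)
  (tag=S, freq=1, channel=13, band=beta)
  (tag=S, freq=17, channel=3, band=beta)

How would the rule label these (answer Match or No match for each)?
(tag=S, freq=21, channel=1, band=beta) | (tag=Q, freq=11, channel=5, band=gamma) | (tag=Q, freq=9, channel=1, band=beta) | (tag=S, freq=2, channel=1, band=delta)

Checking candidate rules against both groups, what survives is: tag is not S.
(tag=S, freq=21, channel=1, band=beta): tag is S — doesn't match, so No match.
(tag=Q, freq=11, channel=5, band=gamma): tag is Q — matches, so Match.
(tag=Q, freq=9, channel=1, band=beta): tag is Q — matches, so Match.
(tag=S, freq=2, channel=1, band=delta): tag is S — doesn't match, so No match.

No match, Match, Match, No match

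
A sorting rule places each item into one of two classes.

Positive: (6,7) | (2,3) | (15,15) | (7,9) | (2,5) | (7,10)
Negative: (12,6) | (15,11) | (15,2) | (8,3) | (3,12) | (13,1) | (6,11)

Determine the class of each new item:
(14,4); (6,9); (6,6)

Negative, Positive, Positive

Rule: |first − second| ≤ 3. This holds for each 'Positive' example and fails for each 'Negative' one.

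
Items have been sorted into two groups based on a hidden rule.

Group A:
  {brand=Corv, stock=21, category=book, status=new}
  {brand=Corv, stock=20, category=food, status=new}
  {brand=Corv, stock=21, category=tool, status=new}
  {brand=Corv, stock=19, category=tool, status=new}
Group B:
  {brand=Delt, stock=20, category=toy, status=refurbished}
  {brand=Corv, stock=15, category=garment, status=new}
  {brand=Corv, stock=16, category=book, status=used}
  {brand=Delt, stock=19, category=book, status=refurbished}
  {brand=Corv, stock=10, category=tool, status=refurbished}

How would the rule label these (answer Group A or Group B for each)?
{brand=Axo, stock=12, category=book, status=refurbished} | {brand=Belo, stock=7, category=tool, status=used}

Group B, Group B

The common property of the 'Group A' items is: brand is Corv AND stock ≥ 19. No 'Group B' item has it.
{brand=Axo, stock=12, category=book, status=refurbished} → brand is Axo, stock = 12 → Group B. {brand=Belo, stock=7, category=tool, status=used} → brand is Belo, stock = 7 → Group B.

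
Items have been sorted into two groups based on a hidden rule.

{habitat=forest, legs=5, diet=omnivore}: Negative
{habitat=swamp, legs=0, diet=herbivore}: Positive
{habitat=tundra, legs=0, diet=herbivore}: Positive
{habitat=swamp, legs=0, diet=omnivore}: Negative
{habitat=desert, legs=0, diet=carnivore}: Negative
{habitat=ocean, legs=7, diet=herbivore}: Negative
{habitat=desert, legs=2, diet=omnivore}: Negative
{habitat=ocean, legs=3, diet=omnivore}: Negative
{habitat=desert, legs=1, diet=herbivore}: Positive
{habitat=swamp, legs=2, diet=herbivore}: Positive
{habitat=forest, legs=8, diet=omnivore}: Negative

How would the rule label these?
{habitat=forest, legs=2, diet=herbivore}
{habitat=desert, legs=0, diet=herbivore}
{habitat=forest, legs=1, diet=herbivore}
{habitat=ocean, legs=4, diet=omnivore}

The pattern is that an item is 'Positive' exactly when: diet is herbivore AND legs ≤ 2.
{habitat=forest, legs=2, diet=herbivore} → diet is herbivore, legs = 2 → Positive. {habitat=desert, legs=0, diet=herbivore} → diet is herbivore, legs = 0 → Positive. {habitat=forest, legs=1, diet=herbivore} → diet is herbivore, legs = 1 → Positive. {habitat=ocean, legs=4, diet=omnivore} → diet is omnivore, legs = 4 → Negative.

Positive, Positive, Positive, Negative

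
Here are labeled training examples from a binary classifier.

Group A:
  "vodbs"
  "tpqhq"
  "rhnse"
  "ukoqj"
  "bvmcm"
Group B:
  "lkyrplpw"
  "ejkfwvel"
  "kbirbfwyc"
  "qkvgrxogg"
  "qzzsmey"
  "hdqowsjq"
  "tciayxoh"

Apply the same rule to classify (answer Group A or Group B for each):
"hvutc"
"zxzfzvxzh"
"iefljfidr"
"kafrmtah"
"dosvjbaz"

Group A, Group B, Group B, Group B, Group B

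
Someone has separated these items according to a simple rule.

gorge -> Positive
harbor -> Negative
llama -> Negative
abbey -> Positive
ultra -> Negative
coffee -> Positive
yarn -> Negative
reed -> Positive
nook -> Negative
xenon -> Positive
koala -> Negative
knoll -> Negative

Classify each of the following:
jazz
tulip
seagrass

Negative, Negative, Positive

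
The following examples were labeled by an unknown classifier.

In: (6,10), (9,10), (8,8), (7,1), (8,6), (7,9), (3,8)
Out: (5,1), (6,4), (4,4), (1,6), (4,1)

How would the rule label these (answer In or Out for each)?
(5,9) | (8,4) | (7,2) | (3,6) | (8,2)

In, In, In, Out, In

The common property of the 'In' items is: max ≥ 7. No 'Out' item has it.
(5,9): max 9 — satisfies this, so In. (8,4): max 8 — satisfies this, so In. (7,2): max 7 — satisfies this, so In. (3,6): max 6 — fails this test, so Out. (8,2): max 8 — satisfies this, so In.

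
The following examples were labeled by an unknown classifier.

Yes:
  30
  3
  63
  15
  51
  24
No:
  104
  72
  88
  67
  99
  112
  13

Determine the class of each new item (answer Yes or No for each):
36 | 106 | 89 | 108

One predicate separates the groups cleanly: multiple of 3 AND at most 63.
Yes: 36, since 36 = 3·12, 36 ≤ 63.
No: 106, since 106 = 3·35 + 1, 106 > 63.
No: 89, since 89 = 3·29 + 2, 89 > 63.
No: 108, since 108 = 3·36, 108 > 63.

Yes, No, No, No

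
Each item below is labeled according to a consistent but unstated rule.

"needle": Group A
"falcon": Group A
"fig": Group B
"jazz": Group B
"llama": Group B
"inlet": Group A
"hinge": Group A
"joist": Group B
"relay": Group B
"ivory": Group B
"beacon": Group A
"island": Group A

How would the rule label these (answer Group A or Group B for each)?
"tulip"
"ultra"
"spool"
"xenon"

The distinguishing property — contains 'n' — holds for all the 'Group A' cases and none of the 'Group B' cases.
"tulip": no 'n', fails the rule → Group B. "ultra": no 'n', fails the rule → Group B. "spool": no 'n', fails the rule → Group B. "xenon": has 'n', fits → Group A.

Group B, Group B, Group B, Group A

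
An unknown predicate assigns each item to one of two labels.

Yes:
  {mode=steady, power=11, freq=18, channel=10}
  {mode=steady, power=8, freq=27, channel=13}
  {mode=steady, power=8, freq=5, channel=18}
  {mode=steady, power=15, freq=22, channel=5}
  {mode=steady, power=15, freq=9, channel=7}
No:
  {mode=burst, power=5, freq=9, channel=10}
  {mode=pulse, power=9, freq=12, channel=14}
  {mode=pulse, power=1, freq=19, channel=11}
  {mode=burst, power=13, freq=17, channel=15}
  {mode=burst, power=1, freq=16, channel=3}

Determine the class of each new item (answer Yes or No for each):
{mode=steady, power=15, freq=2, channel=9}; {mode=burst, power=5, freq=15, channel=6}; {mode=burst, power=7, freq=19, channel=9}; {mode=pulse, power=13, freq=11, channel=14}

Checking candidate rules against both groups, what survives is: mode is steady.

Yes, No, No, No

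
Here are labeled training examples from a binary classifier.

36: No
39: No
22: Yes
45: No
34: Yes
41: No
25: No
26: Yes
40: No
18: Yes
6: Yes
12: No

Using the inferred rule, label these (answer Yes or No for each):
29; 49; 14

Rule: ≡ 2 (mod 4). This holds for each 'Yes' example and fails for each 'No' one.
29: 29 mod 4 = 1, doesn't qualify → No.
49: 49 mod 4 = 1, doesn't qualify → No.
14: 14 mod 4 = 2, fits → Yes.

No, No, Yes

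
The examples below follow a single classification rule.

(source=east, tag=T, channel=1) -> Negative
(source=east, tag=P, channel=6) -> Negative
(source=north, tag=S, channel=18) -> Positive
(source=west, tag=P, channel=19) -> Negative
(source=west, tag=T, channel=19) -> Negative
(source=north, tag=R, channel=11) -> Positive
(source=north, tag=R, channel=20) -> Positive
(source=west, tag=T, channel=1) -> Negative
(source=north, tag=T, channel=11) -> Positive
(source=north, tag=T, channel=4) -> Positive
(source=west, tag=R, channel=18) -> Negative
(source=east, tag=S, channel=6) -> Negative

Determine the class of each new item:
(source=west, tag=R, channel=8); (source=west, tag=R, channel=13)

All 'Positive' examples share one property — source is north — and every 'Negative' example lacks it.
(source=west, tag=R, channel=8) — source is west, hence Negative. (source=west, tag=R, channel=13) — source is west, hence Negative.

Negative, Negative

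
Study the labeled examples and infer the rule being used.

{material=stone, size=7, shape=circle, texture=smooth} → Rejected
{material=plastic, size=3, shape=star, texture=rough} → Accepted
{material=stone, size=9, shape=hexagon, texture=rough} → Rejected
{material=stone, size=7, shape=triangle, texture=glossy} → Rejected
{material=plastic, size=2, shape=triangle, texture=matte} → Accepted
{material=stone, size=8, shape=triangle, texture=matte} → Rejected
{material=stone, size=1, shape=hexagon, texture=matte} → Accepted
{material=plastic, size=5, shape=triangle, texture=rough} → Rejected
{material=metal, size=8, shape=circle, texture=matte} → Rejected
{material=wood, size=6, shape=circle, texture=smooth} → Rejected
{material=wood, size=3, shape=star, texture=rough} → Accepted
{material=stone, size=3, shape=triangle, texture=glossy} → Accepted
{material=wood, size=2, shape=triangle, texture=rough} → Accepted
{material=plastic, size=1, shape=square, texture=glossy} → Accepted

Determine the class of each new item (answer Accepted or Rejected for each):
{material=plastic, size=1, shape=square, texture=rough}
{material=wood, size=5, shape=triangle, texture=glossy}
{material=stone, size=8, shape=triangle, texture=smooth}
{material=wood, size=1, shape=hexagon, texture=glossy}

Accepted, Rejected, Rejected, Accepted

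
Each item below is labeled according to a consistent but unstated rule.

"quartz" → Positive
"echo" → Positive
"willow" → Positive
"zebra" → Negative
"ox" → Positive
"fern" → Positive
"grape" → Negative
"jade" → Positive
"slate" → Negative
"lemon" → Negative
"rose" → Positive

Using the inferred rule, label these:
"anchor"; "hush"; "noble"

Positive, Positive, Negative

The pattern is that an item is 'Positive' exactly when: even length.
"anchor" → length 6 → Positive.
"hush" → length 4 → Positive.
"noble" → length 5 → Negative.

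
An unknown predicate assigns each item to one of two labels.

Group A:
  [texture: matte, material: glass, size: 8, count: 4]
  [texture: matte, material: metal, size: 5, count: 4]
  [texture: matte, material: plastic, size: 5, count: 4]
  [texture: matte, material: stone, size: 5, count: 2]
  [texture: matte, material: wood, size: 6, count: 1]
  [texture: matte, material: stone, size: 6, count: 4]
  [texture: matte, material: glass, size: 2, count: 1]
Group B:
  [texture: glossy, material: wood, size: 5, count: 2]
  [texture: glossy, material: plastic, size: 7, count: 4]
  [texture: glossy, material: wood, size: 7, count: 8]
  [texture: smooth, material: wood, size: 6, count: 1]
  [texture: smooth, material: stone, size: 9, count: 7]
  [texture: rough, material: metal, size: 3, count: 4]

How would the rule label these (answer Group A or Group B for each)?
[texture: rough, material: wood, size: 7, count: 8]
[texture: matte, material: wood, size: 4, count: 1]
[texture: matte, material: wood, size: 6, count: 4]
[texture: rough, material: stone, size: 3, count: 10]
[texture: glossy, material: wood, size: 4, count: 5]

Group B, Group A, Group A, Group B, Group B

Checking candidate rules against both groups, what survives is: texture is matte.
[texture: rough, material: wood, size: 7, count: 8]: texture is rough, fails the rule → Group B.
[texture: matte, material: wood, size: 4, count: 1]: texture is matte, satisfies this → Group A.
[texture: matte, material: wood, size: 6, count: 4]: texture is matte, satisfies this → Group A.
[texture: rough, material: stone, size: 3, count: 10]: texture is rough, fails the rule → Group B.
[texture: glossy, material: wood, size: 4, count: 5]: texture is glossy, fails the rule → Group B.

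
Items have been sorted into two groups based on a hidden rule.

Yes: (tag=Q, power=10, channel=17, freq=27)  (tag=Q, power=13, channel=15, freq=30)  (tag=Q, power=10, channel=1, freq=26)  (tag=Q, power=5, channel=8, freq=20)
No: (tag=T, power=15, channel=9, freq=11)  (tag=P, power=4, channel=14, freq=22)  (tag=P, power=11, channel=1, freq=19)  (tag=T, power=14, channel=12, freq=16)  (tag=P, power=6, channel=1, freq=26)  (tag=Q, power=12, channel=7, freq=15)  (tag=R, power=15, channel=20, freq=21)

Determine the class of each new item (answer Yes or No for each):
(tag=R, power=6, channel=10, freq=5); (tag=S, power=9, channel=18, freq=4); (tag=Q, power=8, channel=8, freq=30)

A rule that fits every label: tag is Q AND freq ≥ 16 — true of each 'Yes' example, false of each 'No' one.

No, No, Yes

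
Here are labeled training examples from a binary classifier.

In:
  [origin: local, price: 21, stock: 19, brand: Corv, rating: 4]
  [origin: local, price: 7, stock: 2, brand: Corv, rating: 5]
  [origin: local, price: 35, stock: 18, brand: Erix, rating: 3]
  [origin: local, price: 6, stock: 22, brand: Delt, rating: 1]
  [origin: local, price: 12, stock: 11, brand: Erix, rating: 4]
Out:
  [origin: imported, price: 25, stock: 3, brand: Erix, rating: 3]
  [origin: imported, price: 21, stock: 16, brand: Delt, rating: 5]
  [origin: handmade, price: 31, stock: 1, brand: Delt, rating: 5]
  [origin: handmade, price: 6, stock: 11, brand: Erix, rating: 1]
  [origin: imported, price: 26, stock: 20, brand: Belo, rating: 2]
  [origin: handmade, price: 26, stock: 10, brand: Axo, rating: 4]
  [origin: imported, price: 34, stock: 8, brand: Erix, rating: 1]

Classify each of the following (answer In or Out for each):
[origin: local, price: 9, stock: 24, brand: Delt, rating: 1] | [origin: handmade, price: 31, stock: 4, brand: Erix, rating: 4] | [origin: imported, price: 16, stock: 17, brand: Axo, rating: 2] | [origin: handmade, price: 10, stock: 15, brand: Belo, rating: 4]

In, Out, Out, Out

Looking at the examples, the only property every 'In' case has and every 'Out' case lacks is: origin is local.
[origin: local, price: 9, stock: 24, brand: Delt, rating: 1]: origin is local, has this property → In.
[origin: handmade, price: 31, stock: 4, brand: Erix, rating: 4]: origin is handmade, lacks this property → Out.
[origin: imported, price: 16, stock: 17, brand: Axo, rating: 2]: origin is imported, lacks this property → Out.
[origin: handmade, price: 10, stock: 15, brand: Belo, rating: 4]: origin is handmade, lacks this property → Out.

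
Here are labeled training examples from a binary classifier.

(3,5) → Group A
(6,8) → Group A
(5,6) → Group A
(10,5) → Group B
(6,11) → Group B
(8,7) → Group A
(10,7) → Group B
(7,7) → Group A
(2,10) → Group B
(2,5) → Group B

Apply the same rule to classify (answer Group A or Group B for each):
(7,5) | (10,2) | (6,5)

Group A, Group B, Group A

'Group A' ⟺ |first − second| ≤ 2.
(7,5): Group A (|7−5| = 2).
(10,2): Group B (|10−2| = 8).
(6,5): Group A (|6−5| = 1).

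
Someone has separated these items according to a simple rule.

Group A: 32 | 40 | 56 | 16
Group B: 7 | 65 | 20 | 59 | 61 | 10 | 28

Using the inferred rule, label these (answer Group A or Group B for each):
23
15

Group B, Group B

All 'Group A' examples share one property — multiple of 8 — and every 'Group B' example lacks it.
23 → 23 = 8·2 + 7 → Group B. 15 → 15 = 8·1 + 7 → Group B.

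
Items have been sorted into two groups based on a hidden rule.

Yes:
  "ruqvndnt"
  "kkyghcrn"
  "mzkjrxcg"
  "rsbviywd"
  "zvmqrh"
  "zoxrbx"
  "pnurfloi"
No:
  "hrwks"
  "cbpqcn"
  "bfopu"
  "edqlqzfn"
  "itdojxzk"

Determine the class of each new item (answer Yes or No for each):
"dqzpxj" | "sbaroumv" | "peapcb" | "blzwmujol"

The simplest hypothesis consistent with all the labels is: even length AND contains 'r'.

No, Yes, No, No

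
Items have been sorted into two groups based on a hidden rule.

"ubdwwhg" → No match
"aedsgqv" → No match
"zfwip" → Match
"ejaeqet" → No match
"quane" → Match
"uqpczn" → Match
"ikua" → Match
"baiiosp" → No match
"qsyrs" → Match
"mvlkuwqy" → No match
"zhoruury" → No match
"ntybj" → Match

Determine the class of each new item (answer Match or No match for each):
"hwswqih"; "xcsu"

No match, Match

All 'Match' examples share one property — length ≤ 6 — and every 'No match' example lacks it.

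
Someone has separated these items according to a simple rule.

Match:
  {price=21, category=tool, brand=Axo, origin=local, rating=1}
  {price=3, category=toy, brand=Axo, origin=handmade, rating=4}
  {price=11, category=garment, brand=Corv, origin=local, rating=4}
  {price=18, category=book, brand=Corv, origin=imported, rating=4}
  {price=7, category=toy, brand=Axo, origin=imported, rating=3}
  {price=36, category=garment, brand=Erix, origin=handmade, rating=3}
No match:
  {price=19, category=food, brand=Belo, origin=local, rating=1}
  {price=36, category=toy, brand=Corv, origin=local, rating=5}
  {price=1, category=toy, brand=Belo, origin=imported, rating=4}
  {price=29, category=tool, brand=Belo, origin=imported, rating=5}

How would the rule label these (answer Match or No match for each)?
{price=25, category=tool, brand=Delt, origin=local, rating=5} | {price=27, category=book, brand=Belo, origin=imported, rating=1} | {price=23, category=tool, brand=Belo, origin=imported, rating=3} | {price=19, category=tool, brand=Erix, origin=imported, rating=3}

No match, No match, No match, Match

A rule that fits every label: brand is not Belo AND rating ≤ 4 — true of each 'Match' example, false of each 'No match' one.
{price=25, category=tool, brand=Delt, origin=local, rating=5}: No match (brand is Delt, rating = 5). {price=27, category=book, brand=Belo, origin=imported, rating=1}: No match (brand is Belo, rating = 1). {price=23, category=tool, brand=Belo, origin=imported, rating=3}: No match (brand is Belo, rating = 3). {price=19, category=tool, brand=Erix, origin=imported, rating=3}: Match (brand is Erix, rating = 3).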